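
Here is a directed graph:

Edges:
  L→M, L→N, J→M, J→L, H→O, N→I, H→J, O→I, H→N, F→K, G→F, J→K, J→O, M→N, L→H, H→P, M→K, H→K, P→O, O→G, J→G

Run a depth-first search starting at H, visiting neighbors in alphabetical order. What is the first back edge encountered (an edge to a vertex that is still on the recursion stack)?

DFS from H (visiting neighbors in alphabetical order); mark gray on enter, black on exit:
H gray
  J gray
    G gray
      F gray
        K gray
        K black
      F black
    G black
    J→K: K black — skip
    L gray
      L→H: H is gray → back edge
First back edge: L → H.

L→H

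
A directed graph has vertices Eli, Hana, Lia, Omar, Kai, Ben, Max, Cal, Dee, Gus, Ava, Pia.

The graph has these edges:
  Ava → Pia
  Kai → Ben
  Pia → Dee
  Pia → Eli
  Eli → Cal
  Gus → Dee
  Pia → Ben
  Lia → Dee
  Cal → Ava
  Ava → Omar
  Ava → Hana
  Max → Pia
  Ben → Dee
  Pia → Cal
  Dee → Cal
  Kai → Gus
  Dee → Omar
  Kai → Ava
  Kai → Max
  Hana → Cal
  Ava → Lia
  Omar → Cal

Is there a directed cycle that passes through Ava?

Yes

Ava is on a cycle iff Ava can reach itself via ≥1 edge.
Ava → Omar → Cal → Ava — yes.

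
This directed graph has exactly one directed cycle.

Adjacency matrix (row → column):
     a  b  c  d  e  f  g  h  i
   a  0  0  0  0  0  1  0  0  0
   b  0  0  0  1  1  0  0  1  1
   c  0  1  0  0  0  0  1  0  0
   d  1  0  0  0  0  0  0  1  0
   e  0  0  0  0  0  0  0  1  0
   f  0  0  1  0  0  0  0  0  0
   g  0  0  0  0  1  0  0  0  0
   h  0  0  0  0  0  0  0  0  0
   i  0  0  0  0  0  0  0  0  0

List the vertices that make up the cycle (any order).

a, b, c, d, f

DFS with gray/black marking from c:
c gray
  g gray
    e gray
      h gray
      h black
    e black
  g black
  b gray
    d gray
      d→h: h black — skip
      a gray
        f gray
          f→c: c is gray → back edge
Back edge closes the cycle c → b → d → a → f → c; its vertices are {a, b, c, d, f}.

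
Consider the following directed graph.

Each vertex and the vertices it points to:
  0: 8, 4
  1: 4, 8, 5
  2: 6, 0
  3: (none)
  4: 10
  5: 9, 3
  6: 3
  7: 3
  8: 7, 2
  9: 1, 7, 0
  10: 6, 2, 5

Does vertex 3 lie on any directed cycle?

No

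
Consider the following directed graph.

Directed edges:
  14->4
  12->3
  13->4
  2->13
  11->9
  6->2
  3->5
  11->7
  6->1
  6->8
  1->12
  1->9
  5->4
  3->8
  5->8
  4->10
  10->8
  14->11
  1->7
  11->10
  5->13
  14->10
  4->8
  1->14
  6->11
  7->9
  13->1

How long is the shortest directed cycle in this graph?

5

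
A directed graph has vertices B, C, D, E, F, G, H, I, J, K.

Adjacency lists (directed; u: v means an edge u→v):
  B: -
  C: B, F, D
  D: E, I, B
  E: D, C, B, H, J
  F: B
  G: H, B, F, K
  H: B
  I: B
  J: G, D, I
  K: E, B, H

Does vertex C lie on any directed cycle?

C is on a cycle iff C can reach itself via ≥1 edge.
C → D → E → C — yes.

Yes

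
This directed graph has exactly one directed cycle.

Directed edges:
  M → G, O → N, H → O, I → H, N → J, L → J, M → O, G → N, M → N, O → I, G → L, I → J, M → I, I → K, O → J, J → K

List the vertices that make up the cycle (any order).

DFS with gray/black marking from I:
I gray
  K gray
  K black
  J gray
    J→K: K black — skip
  J black
  H gray
    O gray
      O→J: J black — skip
      O→I: I is gray → back edge
Back edge closes the cycle I → H → O → I; its vertices are {H, I, O}.

H, I, O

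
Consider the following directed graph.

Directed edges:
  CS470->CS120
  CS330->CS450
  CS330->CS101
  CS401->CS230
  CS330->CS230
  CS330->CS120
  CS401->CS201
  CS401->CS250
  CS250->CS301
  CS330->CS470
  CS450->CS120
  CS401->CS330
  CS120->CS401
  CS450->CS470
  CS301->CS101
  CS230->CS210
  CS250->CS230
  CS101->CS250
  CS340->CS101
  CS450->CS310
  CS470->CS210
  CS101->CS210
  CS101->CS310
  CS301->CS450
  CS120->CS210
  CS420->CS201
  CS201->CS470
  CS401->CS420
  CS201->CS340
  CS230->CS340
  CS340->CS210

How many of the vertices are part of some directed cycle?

A vertex is on a directed cycle iff it belongs to a strongly connected component of size ≥ 2 (or has a self-loop).
The vertices on cycles are {CS101, CS120, CS201, CS230, CS250, CS301, CS330, CS340, CS401, CS420, CS450, CS470} — 12 in total.

12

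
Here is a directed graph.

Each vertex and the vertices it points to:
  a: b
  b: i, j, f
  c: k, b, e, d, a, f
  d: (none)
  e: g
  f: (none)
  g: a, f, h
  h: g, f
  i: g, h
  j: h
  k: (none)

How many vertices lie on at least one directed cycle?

A vertex is on a directed cycle iff it belongs to a strongly connected component of size ≥ 2 (or has a self-loop).
The vertices on cycles are {a, b, g, h, i, j} — 6 in total.

6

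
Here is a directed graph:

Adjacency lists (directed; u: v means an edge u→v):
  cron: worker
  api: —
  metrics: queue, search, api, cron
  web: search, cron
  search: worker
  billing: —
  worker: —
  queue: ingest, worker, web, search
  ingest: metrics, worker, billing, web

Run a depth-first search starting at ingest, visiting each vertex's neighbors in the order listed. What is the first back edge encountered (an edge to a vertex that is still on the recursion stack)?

DFS from ingest (visiting each vertex's neighbors in the order listed); mark gray on enter, black on exit:
ingest gray
  metrics gray
    queue gray
      queue→ingest: ingest is gray → back edge
First back edge: queue → ingest.

queue->ingest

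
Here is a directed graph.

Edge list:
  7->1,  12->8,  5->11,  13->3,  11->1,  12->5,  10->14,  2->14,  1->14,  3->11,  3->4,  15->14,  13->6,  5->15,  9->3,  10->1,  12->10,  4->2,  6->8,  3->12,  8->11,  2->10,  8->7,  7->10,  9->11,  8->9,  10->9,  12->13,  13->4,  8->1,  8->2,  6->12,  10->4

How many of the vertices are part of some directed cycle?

10

A vertex is on a directed cycle iff it belongs to a strongly connected component of size ≥ 2 (or has a self-loop).
The vertices on cycles are {2, 3, 4, 6, 7, 8, 9, 10, 12, 13} — 10 in total.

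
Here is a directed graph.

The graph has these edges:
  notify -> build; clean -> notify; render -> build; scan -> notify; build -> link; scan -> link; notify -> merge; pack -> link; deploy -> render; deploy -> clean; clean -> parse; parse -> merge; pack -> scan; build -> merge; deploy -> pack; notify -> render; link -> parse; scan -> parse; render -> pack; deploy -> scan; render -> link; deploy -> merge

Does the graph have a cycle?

Yes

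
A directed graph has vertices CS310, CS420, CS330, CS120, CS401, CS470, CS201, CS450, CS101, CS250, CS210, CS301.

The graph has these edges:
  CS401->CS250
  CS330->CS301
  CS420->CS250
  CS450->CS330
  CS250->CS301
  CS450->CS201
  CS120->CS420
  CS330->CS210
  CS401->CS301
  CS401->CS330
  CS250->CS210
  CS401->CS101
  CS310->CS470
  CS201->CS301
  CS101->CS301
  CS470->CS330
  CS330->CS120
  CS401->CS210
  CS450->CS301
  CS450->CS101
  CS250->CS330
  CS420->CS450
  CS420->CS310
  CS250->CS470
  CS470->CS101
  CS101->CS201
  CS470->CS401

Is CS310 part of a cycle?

CS310 is on a cycle iff CS310 can reach itself via ≥1 edge.
CS310 → CS470 → CS330 → CS120 → CS420 → CS310 — yes.

Yes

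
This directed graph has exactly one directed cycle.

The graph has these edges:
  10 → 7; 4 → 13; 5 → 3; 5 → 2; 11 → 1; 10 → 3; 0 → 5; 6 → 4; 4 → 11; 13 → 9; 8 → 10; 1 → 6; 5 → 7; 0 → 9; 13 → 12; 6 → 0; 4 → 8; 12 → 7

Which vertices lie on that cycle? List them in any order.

1, 4, 6, 11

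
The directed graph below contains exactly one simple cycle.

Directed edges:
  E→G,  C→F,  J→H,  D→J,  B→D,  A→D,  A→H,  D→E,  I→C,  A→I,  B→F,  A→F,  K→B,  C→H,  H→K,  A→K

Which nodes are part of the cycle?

DFS with gray/black marking from K:
K gray
  B gray
    D gray
      E gray
        G gray
        G black
      E black
      J gray
        H gray
          H→K: K is gray → back edge
Back edge closes the cycle K → B → D → J → H → K; its vertices are {B, D, H, J, K}.

B, D, H, J, K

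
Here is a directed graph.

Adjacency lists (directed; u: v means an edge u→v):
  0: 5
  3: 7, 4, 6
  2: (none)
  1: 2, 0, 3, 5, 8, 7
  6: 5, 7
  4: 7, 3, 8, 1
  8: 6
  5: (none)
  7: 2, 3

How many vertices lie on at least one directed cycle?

6

A vertex is on a directed cycle iff it belongs to a strongly connected component of size ≥ 2 (or has a self-loop).
The vertices on cycles are {1, 3, 4, 6, 7, 8} — 6 in total.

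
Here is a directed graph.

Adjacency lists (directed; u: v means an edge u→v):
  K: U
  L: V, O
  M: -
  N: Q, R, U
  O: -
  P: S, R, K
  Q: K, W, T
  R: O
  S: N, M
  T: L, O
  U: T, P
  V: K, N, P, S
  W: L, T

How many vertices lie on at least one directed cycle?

10

A vertex is on a directed cycle iff it belongs to a strongly connected component of size ≥ 2 (or has a self-loop).
The vertices on cycles are {K, L, N, P, Q, S, T, U, V, W} — 10 in total.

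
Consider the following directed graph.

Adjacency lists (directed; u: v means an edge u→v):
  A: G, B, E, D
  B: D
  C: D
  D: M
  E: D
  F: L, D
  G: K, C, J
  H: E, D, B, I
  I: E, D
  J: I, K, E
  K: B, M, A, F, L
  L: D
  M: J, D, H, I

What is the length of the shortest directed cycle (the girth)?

For each vertex v, BFS finds the shortest path from v back to v.
The shortest such closed walk is M → D → M, length 2.

2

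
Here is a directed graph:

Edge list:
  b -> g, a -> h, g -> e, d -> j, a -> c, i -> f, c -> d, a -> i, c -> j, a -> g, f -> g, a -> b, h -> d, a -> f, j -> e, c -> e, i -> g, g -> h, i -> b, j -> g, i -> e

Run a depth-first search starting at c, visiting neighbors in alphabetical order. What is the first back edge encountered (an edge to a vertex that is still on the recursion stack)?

DFS from c (visiting neighbors in alphabetical order); mark gray on enter, black on exit:
c gray
  d gray
    j gray
      e gray
      e black
      g gray
        g→e: e black — skip
        h gray
          h→d: d is gray → back edge
First back edge: h → d.

h→d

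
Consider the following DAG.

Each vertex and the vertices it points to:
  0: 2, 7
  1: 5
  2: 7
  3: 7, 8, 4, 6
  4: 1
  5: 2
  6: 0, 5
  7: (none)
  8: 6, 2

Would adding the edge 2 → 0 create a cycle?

Adding 2→0 creates a cycle iff 0 can already reach 2.
Path from 0: 0 → 2.
So 0 → … → 2 → 0 is a cycle.

Yes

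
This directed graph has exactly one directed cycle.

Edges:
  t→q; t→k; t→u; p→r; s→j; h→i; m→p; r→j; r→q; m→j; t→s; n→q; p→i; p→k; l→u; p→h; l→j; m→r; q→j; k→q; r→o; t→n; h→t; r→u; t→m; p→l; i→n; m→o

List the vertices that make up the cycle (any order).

h, m, p, t

DFS with gray/black marking from t:
t gray
  n gray
    q gray
      j gray
      j black
    q black
  n black
  k gray
    k→q: q black — skip
  k black
  u gray
  u black
  t→q: q black — skip
  s gray
    s→j: j black — skip
  s black
  m gray
    p gray
      r gray
        o gray
        o black
        r→q: q black — skip
        r→u: u black — skip
        r→j: j black — skip
      r black
      p→k: k black — skip
      i gray
        i→n: n black — skip
      i black
      h gray
        h→i: i black — skip
        h→t: t is gray → back edge
Back edge closes the cycle t → m → p → h → t; its vertices are {h, m, p, t}.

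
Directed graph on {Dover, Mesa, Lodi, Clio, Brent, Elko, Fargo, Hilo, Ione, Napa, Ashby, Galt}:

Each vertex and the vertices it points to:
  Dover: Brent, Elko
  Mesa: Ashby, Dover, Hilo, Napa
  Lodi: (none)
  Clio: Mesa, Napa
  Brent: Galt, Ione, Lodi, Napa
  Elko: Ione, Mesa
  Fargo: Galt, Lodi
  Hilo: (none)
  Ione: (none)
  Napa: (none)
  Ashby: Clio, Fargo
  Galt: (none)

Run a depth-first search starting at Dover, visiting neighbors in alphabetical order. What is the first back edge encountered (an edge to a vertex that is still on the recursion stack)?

Clio→Mesa

DFS from Dover (visiting neighbors in alphabetical order); mark gray on enter, black on exit:
Dover gray
  Brent gray
    Galt gray
    Galt black
    Ione gray
    Ione black
    Lodi gray
    Lodi black
    Napa gray
    Napa black
  Brent black
  Elko gray
    Elko→Ione: Ione black — skip
    Mesa gray
      Ashby gray
        Clio gray
          Clio→Mesa: Mesa is gray → back edge
First back edge: Clio → Mesa.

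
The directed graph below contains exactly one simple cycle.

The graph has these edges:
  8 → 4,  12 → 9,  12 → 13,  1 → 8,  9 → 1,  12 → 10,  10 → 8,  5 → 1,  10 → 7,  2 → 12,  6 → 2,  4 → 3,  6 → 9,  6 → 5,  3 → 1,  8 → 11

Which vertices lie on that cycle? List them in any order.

1, 3, 4, 8

DFS with gray/black marking from 8:
8 gray
  4 gray
    3 gray
      1 gray
        1→8: 8 is gray → back edge
Back edge closes the cycle 8 → 4 → 3 → 1 → 8; its vertices are {1, 3, 4, 8}.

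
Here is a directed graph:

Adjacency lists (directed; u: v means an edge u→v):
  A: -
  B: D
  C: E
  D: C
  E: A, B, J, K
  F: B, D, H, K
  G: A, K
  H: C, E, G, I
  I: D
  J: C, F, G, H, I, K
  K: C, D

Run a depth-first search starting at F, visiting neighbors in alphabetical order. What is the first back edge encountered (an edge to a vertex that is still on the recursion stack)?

DFS from F (visiting neighbors in alphabetical order); mark gray on enter, black on exit:
F gray
  B gray
    D gray
      C gray
        E gray
          A gray
          A black
          E→B: B is gray → back edge
First back edge: E → B.

E→B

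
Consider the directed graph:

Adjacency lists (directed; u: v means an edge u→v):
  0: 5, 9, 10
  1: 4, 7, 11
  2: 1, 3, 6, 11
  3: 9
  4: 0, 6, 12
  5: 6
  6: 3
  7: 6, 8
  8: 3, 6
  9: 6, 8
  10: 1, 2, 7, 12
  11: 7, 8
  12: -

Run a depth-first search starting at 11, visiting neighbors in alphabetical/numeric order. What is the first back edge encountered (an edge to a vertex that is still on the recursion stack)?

DFS from 11 (visiting neighbors in alphabetical/numeric order); mark gray on enter, black on exit:
11 gray
  7 gray
    6 gray
      3 gray
        9 gray
          9→6: 6 is gray → back edge
First back edge: 9 → 6.

9→6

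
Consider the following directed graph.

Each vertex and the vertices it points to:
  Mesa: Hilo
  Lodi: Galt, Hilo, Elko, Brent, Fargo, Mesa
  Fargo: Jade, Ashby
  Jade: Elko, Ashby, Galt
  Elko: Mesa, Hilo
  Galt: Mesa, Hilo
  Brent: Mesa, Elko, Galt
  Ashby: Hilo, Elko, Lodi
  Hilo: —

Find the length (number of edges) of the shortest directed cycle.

3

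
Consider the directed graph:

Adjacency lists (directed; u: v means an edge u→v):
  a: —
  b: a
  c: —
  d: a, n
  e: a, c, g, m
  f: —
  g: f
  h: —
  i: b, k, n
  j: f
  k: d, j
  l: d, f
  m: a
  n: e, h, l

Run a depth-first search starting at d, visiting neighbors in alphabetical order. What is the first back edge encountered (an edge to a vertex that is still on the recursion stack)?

l→d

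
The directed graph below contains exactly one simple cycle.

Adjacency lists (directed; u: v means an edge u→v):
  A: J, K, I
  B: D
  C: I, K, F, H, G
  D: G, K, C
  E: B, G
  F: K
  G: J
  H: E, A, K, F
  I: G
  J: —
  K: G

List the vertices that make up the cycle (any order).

DFS with gray/black marking from E:
E gray
  B gray
    D gray
      G gray
        J gray
        J black
      G black
      K gray
        K→G: G black — skip
      K black
      C gray
        I gray
          I→G: G black — skip
        I black
        C→K: K black — skip
        F gray
          F→K: K black — skip
        F black
        H gray
          H→E: E is gray → back edge
Back edge closes the cycle E → B → D → C → H → E; its vertices are {B, C, D, E, H}.

B, C, D, E, H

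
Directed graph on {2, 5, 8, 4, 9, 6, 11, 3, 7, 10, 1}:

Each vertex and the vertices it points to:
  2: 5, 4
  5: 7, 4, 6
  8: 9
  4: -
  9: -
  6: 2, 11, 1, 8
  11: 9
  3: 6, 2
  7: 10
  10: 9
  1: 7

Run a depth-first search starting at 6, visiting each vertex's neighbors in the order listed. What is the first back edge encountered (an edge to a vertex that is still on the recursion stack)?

DFS from 6 (visiting each vertex's neighbors in the order listed); mark gray on enter, black on exit:
6 gray
  2 gray
    5 gray
      7 gray
        10 gray
          9 gray
          9 black
        10 black
      7 black
      4 gray
      4 black
      5→6: 6 is gray → back edge
First back edge: 5 → 6.

5->6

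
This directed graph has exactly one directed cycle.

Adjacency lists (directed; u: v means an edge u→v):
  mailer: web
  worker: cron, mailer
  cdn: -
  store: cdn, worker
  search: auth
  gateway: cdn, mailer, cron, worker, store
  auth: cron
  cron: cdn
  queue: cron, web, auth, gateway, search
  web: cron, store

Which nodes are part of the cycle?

web, store, mailer, worker

DFS with gray/black marking from web:
web gray
  cron gray
    cdn gray
    cdn black
  cron black
  store gray
    store→cdn: cdn black — skip
    worker gray
      worker→cron: cron black — skip
      mailer gray
        mailer→web: web is gray → back edge
Back edge closes the cycle web → store → worker → mailer → web; its vertices are {web, store, mailer, worker}.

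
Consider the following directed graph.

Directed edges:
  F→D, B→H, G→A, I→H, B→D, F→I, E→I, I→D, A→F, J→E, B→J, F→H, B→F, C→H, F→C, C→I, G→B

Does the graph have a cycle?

No

DFS with white/gray/black marking, starting from J:
J gray
  E gray
    I gray
      D gray
      D black
      H gray
      H black
    I black
  E black
J black
A gray
  F gray
    F→D: D black — skip
    F→H: H black — skip
    C gray
      C→I: I black — skip
      C→H: H black — skip
    C black
    F→I: I black — skip
  F black
A black
B gray
  B→F: F black — skip
  B→H: H black — skip
  B→J: J black — skip
  B→D: D black — skip
B black
G gray
  G→B: B black — skip
  G→A: A black — skip
G black
Every edge goes to a white or black vertex — no back edge, so the graph is acyclic.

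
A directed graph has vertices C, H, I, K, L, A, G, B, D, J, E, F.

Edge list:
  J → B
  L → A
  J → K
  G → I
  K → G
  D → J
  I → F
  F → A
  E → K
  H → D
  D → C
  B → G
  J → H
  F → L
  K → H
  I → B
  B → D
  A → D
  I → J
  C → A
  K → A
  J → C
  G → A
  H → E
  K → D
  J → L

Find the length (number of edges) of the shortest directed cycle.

3

For each vertex v, BFS finds the shortest path from v back to v.
The shortest such closed walk is I → B → G → I, length 3.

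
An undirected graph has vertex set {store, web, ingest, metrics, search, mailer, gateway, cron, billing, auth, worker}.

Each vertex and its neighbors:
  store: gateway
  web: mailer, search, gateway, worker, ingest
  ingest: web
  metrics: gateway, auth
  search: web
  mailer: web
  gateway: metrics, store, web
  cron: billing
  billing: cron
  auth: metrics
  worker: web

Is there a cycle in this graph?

DFS, tracking each vertex's parent; an edge to a visited non-parent vertex closes a cycle.
Start from mailer:
visit mailer (parent –)
  visit web (parent mailer)
    web–mailer: parent, skip
    visit search (parent web)
      search–web: parent, skip
    visit gateway (parent web)
      visit metrics (parent gateway)
        metrics–gateway: parent, skip
        visit auth (parent metrics)
          auth–metrics: parent, skip
      visit store (parent gateway)
        store–gateway: parent, skip
      gateway–web: parent, skip
    visit worker (parent web)
      worker–web: parent, skip
    visit ingest (parent web)
      ingest–web: parent, skip
visit cron (parent –)
  visit billing (parent cron)
    billing–cron: parent, skip
No non-parent visited neighbor found — the graph is a forest.

No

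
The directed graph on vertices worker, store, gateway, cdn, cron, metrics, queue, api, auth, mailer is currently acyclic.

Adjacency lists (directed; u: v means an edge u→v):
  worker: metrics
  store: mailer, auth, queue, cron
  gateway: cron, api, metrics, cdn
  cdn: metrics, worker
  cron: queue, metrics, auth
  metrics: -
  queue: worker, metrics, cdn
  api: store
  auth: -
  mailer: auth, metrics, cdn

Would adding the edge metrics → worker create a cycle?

Adding metrics→worker creates a cycle iff worker can already reach metrics.
Path from worker: worker → metrics.
So worker → … → metrics → worker is a cycle.

Yes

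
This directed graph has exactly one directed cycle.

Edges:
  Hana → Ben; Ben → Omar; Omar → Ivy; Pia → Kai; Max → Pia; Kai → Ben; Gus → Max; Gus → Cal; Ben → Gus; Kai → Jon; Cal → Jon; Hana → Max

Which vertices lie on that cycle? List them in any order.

Ben, Gus, Kai, Max, Pia

DFS with gray/black marking from Ben:
Ben gray
  Gus gray
    Cal gray
      Jon gray
      Jon black
    Cal black
    Max gray
      Pia gray
        Kai gray
          Kai→Jon: Jon black — skip
          Kai→Ben: Ben is gray → back edge
Back edge closes the cycle Ben → Gus → Max → Pia → Kai → Ben; its vertices are {Ben, Gus, Kai, Max, Pia}.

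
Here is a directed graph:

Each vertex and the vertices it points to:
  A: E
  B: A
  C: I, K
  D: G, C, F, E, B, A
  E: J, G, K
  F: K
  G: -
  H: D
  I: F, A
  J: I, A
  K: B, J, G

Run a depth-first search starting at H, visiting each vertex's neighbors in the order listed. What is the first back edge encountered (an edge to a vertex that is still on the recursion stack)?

DFS from H (visiting each vertex's neighbors in the order listed); mark gray on enter, black on exit:
H gray
  D gray
    G gray
    G black
    C gray
      I gray
        F gray
          K gray
            B gray
              A gray
                E gray
                  J gray
                    J→I: I is gray → back edge
First back edge: J → I.

J→I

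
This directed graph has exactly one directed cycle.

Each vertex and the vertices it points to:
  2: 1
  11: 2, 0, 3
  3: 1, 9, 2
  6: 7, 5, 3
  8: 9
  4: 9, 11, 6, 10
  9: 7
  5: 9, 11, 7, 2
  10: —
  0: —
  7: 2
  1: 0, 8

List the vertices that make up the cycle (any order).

DFS with gray/black marking from 7:
7 gray
  2 gray
    1 gray
      0 gray
      0 black
      8 gray
        9 gray
          9→7: 7 is gray → back edge
Back edge closes the cycle 7 → 2 → 1 → 8 → 9 → 7; its vertices are {1, 2, 7, 8, 9}.

1, 2, 7, 8, 9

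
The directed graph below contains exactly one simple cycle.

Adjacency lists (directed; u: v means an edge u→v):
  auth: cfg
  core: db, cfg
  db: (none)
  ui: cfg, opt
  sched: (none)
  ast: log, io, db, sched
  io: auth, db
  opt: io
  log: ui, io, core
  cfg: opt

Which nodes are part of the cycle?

io, cfg, opt, auth

DFS with gray/black marking from io:
io gray
  auth gray
    cfg gray
      opt gray
        opt→io: io is gray → back edge
Back edge closes the cycle io → auth → cfg → opt → io; its vertices are {io, cfg, opt, auth}.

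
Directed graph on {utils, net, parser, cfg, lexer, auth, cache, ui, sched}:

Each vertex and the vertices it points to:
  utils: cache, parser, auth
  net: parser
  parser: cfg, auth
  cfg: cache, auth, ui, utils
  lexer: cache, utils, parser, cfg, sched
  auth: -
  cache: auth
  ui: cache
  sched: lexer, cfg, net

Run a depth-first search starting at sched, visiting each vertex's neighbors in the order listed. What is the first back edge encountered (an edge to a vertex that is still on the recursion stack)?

DFS from sched (visiting each vertex's neighbors in the order listed); mark gray on enter, black on exit:
sched gray
  lexer gray
    cache gray
      auth gray
      auth black
    cache black
    utils gray
      utils→cache: cache black — skip
      parser gray
        cfg gray
          cfg→cache: cache black — skip
          cfg→auth: auth black — skip
          ui gray
            ui→cache: cache black — skip
          ui black
          cfg→utils: utils is gray → back edge
First back edge: cfg → utils.

cfg→utils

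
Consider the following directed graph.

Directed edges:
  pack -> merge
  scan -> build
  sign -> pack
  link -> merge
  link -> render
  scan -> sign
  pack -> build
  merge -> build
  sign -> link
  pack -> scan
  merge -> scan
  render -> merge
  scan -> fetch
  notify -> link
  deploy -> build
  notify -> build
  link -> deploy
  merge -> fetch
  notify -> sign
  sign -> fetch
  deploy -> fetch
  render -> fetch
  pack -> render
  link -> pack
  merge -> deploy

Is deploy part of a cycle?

No

deploy lies on a cycle iff there is a path from deploy back to itself.
Exploring from deploy, it never reaches itself; equivalently, its strongly connected component is a singleton.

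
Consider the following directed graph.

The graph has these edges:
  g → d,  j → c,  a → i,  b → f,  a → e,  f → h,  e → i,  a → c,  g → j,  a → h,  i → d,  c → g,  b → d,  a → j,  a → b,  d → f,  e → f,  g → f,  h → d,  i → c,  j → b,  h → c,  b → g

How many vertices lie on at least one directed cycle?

A vertex is on a directed cycle iff it belongs to a strongly connected component of size ≥ 2 (or has a self-loop).
The vertices on cycles are {b, c, d, f, g, h, j} — 7 in total.

7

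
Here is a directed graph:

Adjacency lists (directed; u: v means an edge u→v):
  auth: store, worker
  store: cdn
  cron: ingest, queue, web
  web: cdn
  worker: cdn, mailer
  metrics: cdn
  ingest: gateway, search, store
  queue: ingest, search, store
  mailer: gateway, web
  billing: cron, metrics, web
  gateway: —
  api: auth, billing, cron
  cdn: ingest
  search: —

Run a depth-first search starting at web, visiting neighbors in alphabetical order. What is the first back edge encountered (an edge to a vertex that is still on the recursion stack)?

DFS from web (visiting neighbors in alphabetical order); mark gray on enter, black on exit:
web gray
  cdn gray
    ingest gray
      gateway gray
      gateway black
      search gray
      search black
      store gray
        store→cdn: cdn is gray → back edge
First back edge: store → cdn.

store→cdn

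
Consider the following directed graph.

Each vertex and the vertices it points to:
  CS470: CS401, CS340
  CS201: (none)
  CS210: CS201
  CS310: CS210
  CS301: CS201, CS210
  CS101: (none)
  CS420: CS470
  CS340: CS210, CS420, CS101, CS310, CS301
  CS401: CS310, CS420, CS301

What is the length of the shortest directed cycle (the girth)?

For each vertex v, BFS finds the shortest path from v back to v.
The shortest such closed walk is CS401 → CS420 → CS470 → CS401, length 3.

3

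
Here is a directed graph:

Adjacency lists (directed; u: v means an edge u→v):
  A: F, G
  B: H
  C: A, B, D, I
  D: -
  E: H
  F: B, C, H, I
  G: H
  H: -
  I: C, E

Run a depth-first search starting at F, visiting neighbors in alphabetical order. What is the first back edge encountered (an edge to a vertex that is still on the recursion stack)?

A->F

DFS from F (visiting neighbors in alphabetical order); mark gray on enter, black on exit:
F gray
  B gray
    H gray
    H black
  B black
  C gray
    A gray
      A→F: F is gray → back edge
First back edge: A → F.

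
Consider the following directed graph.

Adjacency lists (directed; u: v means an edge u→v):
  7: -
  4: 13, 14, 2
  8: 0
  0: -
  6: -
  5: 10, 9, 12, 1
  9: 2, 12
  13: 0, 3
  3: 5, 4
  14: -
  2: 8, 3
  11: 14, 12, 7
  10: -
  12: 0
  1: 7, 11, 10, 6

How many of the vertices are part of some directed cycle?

6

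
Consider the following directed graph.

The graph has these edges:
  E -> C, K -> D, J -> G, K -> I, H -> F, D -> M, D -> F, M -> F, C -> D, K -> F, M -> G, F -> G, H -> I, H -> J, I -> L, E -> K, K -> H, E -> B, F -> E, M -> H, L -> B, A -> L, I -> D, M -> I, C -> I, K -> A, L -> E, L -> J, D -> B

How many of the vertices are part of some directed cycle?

A vertex is on a directed cycle iff it belongs to a strongly connected component of size ≥ 2 (or has a self-loop).
The vertices on cycles are {A, C, D, E, F, H, I, K, L, M} — 10 in total.

10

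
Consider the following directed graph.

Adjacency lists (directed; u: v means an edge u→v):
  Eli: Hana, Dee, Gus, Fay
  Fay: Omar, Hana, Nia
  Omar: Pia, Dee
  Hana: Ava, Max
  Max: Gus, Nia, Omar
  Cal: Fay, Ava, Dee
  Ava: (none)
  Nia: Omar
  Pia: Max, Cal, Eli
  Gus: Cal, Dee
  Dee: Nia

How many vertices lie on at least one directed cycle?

10

A vertex is on a directed cycle iff it belongs to a strongly connected component of size ≥ 2 (or has a self-loop).
The vertices on cycles are {Cal, Dee, Eli, Fay, Gus, Max, Nia, Pia, Hana, Omar} — 10 in total.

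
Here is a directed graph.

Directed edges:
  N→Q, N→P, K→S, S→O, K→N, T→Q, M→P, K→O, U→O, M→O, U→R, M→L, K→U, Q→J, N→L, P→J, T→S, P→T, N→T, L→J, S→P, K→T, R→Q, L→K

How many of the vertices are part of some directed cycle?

6

A vertex is on a directed cycle iff it belongs to a strongly connected component of size ≥ 2 (or has a self-loop).
The vertices on cycles are {K, L, N, P, S, T} — 6 in total.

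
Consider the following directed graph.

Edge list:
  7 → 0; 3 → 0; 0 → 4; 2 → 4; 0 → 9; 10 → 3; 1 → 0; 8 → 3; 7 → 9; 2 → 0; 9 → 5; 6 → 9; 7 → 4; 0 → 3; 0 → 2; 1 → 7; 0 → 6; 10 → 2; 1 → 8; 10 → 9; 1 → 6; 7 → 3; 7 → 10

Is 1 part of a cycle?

1 lies on a cycle iff there is a path from 1 back to itself.
Exploring from 1, it never reaches itself; equivalently, its strongly connected component is a singleton.

No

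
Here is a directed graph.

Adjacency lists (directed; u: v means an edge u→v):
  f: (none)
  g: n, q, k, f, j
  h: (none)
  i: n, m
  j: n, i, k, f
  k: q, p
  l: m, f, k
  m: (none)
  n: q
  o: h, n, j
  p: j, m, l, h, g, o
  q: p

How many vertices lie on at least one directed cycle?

9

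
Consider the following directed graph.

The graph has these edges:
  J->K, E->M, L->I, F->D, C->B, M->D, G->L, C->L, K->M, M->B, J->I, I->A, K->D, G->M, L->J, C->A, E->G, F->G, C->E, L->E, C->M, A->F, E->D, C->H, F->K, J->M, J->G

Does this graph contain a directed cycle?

DFS with white/gray/black marking, starting from F:
F gray
  G gray
    M gray
      D gray
      D black
      B gray
      B black
    M black
    L gray
      J gray
        J→G: G is gray → back edge
Back edge found, so a cycle exists: G → L → J → G.

Yes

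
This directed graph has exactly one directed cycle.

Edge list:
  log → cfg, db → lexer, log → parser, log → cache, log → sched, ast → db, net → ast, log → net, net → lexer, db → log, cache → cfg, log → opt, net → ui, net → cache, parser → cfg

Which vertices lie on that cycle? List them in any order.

DFS with gray/black marking from db:
db gray
  log gray
    opt gray
    opt black
    parser gray
      cfg gray
      cfg black
    parser black
    cache gray
      cache→cfg: cfg black — skip
    cache black
    log→cfg: cfg black — skip
    sched gray
    sched black
    net gray
      ast gray
        ast→db: db is gray → back edge
Back edge closes the cycle db → log → net → ast → db; its vertices are {db, ast, log, net}.

db, ast, log, net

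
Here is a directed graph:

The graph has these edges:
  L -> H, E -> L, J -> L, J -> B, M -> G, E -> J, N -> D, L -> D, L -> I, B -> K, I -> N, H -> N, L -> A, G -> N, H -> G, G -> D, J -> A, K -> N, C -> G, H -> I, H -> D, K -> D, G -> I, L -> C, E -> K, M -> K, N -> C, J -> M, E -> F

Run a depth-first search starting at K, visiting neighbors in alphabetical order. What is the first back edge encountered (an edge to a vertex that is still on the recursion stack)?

I→N

DFS from K (visiting neighbors in alphabetical order); mark gray on enter, black on exit:
K gray
  D gray
  D black
  N gray
    C gray
      G gray
        G→D: D black — skip
        I gray
          I→N: N is gray → back edge
First back edge: I → N.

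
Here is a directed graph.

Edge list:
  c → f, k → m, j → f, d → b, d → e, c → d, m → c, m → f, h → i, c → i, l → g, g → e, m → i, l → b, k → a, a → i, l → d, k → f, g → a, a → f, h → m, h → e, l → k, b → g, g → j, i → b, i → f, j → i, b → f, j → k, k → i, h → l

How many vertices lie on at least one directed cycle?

A vertex is on a directed cycle iff it belongs to a strongly connected component of size ≥ 2 (or has a self-loop).
The vertices on cycles are {a, b, c, d, g, i, j, k, m} — 9 in total.

9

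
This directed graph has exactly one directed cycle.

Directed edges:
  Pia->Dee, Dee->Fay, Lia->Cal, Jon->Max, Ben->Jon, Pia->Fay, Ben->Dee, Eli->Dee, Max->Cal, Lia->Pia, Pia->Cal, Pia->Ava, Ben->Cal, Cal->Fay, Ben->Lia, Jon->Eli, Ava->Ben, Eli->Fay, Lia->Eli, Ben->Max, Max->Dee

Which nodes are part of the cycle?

Ava, Ben, Lia, Pia

DFS with gray/black marking from Ava:
Ava gray
  Ben gray
    Cal gray
      Fay gray
      Fay black
    Cal black
    Lia gray
      Eli gray
        Dee gray
          Dee→Fay: Fay black — skip
        Dee black
        Eli→Fay: Fay black — skip
      Eli black
      Lia→Cal: Cal black — skip
      Pia gray
        Pia→Cal: Cal black — skip
        Pia→Dee: Dee black — skip
        Pia→Fay: Fay black — skip
        Pia→Ava: Ava is gray → back edge
Back edge closes the cycle Ava → Ben → Lia → Pia → Ava; its vertices are {Ava, Ben, Lia, Pia}.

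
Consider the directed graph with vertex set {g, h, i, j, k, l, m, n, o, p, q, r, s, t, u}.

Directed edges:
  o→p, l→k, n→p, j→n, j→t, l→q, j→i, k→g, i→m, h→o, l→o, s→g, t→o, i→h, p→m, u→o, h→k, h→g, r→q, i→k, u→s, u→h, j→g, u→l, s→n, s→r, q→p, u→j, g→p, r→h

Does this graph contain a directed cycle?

No

DFS with white/gray/black marking, starting from u:
u gray
  h gray
    o gray
      p gray
        m gray
        m black
      p black
    o black
    k gray
      g gray
        g→p: p black — skip
      g black
    k black
    h→g: g black — skip
  h black
  s gray
    n gray
      n→p: p black — skip
    n black
    r gray
      r→h: h black — skip
      q gray
        q→p: p black — skip
      q black
    r black
    s→g: g black — skip
  s black
  u→o: o black — skip
  l gray
    l→q: q black — skip
    l→k: k black — skip
    l→o: o black — skip
  l black
  j gray
    t gray
      t→o: o black — skip
    t black
    i gray
      i→k: k black — skip
      i→h: h black — skip
      i→m: m black — skip
    i black
    j→n: n black — skip
    j→g: g black — skip
  j black
u black
Every edge goes to a white or black vertex — no back edge, so the graph is acyclic.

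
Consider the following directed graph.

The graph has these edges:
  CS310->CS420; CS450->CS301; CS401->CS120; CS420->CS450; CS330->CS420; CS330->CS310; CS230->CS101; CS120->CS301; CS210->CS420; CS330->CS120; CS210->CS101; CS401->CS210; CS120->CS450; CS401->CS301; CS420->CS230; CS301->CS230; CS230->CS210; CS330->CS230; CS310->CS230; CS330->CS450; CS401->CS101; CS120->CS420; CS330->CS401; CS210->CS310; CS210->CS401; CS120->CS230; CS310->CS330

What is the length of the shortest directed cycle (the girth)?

For each vertex v, BFS finds the shortest path from v back to v.
The shortest such closed walk is CS330 → CS310 → CS330, length 2.

2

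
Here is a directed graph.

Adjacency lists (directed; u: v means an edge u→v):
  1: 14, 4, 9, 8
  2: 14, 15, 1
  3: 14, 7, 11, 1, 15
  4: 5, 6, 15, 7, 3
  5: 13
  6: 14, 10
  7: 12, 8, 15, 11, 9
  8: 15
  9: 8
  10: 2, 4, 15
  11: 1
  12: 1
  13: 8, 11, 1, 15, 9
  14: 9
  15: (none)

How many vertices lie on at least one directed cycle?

A vertex is on a directed cycle iff it belongs to a strongly connected component of size ≥ 2 (or has a self-loop).
The vertices on cycles are {1, 2, 3, 4, 5, 6, 7, 10, 11, 12, 13} — 11 in total.

11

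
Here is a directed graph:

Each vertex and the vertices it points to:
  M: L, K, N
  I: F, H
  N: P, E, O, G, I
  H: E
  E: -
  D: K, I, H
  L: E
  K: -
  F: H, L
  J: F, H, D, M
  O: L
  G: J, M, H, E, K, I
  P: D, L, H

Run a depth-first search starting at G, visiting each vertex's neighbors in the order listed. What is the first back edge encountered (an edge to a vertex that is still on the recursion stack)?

N→G

DFS from G (visiting each vertex's neighbors in the order listed); mark gray on enter, black on exit:
G gray
  J gray
    F gray
      H gray
        E gray
        E black
      H black
      L gray
        L→E: E black — skip
      L black
    F black
    J→H: H black — skip
    D gray
      K gray
      K black
      I gray
        I→F: F black — skip
        I→H: H black — skip
      I black
      D→H: H black — skip
    D black
    M gray
      M→L: L black — skip
      M→K: K black — skip
      N gray
        P gray
          P→D: D black — skip
          P→L: L black — skip
          P→H: H black — skip
        P black
        N→E: E black — skip
        O gray
          O→L: L black — skip
        O black
        N→G: G is gray → back edge
First back edge: N → G.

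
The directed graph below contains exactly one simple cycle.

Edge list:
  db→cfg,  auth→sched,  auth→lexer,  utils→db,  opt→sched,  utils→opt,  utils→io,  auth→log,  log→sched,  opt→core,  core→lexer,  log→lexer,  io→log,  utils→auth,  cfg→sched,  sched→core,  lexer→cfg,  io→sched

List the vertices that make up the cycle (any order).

DFS with gray/black marking from cfg:
cfg gray
  sched gray
    core gray
      lexer gray
        lexer→cfg: cfg is gray → back edge
Back edge closes the cycle cfg → sched → core → lexer → cfg; its vertices are {cfg, core, lexer, sched}.

cfg, core, lexer, sched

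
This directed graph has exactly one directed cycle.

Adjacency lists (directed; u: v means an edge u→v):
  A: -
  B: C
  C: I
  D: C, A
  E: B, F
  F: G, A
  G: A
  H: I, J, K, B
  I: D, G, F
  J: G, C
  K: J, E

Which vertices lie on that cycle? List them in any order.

DFS with gray/black marking from I:
I gray
  D gray
    C gray
      C→I: I is gray → back edge
Back edge closes the cycle I → D → C → I; its vertices are {C, D, I}.

C, D, I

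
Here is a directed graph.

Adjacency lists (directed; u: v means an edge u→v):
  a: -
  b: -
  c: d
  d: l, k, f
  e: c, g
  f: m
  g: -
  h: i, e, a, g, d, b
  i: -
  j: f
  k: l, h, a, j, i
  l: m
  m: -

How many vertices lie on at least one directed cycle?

A vertex is on a directed cycle iff it belongs to a strongly connected component of size ≥ 2 (or has a self-loop).
The vertices on cycles are {c, d, e, h, k} — 5 in total.

5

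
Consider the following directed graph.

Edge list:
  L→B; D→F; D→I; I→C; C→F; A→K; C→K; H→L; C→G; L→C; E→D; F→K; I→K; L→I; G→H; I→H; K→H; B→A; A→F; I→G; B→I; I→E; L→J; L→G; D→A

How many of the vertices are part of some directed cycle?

11

A vertex is on a directed cycle iff it belongs to a strongly connected component of size ≥ 2 (or has a self-loop).
The vertices on cycles are {A, B, C, D, E, F, G, H, I, K, L} — 11 in total.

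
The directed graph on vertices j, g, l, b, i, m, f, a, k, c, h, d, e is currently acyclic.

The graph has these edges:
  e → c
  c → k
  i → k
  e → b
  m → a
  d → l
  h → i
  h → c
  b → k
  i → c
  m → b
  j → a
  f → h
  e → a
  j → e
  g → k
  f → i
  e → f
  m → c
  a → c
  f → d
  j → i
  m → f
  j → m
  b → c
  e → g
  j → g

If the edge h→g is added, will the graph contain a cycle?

No

Adding h→g creates a cycle iff g can already reach h.
Explore from g: no path reaches h. The graph stays acyclic.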